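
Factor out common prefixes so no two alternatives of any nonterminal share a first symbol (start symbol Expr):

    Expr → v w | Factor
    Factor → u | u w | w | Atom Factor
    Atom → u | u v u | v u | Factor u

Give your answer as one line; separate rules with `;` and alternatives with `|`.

Expr → v w | Factor; Factor → w | Atom Factor | u Factor1; Atom → v u | Factor u | u Atom1; Factor1 → ε | w; Atom1 → ε | v u

Factor has alternatives sharing prefix 'u': factor to Factor → u Factor1 with Factor1 → ε | w.
Atom has alternatives sharing prefix 'u': factor to Atom → u Atom1 with Atom1 → ε | v u.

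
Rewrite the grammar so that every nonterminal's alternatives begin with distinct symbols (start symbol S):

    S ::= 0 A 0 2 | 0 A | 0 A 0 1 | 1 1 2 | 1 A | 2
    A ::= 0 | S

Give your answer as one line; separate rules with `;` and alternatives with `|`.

S ::= 2 | 0 A S' | 1 S''; A ::= 0 | S; S' ::= epsilon | 0 S'''; S'' ::= 1 2 | A; S''' ::= 2 | 1

S has alternatives sharing prefix '0 A': factor to S → 0 A S' with S' → 0 2 | ε | 0 1.
S has alternatives sharing prefix '1': factor to S → 1 S'' with S'' → 1 2 | A.
S' has alternatives sharing prefix '0': factor to S' → 0 S''' with S''' → 2 | 1.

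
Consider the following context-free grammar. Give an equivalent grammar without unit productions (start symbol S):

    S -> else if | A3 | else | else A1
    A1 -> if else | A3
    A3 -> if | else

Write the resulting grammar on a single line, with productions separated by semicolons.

Unit pairs: A1 ⇒* {A3}; S ⇒* {A3}.
For every A with A ⇒* B via unit rules, add B's non-unit alternatives to A; then delete every rule of the form X → Y.

S -> else if | else | else A1 | if; A1 -> if else | if | else; A3 -> if | else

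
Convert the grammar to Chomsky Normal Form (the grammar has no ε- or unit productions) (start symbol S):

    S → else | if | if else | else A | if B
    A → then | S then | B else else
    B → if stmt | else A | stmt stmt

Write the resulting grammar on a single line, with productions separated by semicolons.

S → else | if | X1 X2 | X2 A | X1 B; A → then | S X3 | B Y1; B → X1 X4 | X2 A | X4 X4; X1 → if; X2 → else; X3 → then; X4 → stmt; Y1 → X2 X2

Introduce a nonterminal for each terminal appearing in a rule of length ≥ 2: X1 → if, X2 → else, X3 → then, X4 → stmt.
Binarize each right-hand side of length ≥ 3 by chaining fresh nonterminals (Y1, Y2, …): affected rules were A → B X2 X2.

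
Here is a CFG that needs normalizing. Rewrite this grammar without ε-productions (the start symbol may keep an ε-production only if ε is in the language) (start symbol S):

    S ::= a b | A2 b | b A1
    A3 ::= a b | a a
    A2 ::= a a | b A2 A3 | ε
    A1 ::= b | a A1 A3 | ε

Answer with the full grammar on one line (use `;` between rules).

S ::= a b | A2 b | b | b A1; A3 ::= a b | a a; A2 ::= a a | b A2 A3 | b A3; A1 ::= b | a A1 A3 | a A3

The nullable symbols are {A1, A2}.
ε ∉ L(G), so no ε-production is kept.
Add the nullable-subset variants: S → A2 b gives A2 b | b. A2 → b A2 A3 gives b A2 A3 | b A3. A1 → a A1 A3 gives a A1 A3 | a A3.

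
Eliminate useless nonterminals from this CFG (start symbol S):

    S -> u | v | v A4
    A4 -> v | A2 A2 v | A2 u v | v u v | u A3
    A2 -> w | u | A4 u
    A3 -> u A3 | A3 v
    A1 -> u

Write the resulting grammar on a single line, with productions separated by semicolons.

S -> u | v | v A4; A4 -> v | A2 A2 v | A2 u v | v u v; A2 -> w | u | A4 u

Generating nonterminals: {A1, A2, A4, S}.
Reachable from S after that: {A2, A4, S}.
Removed useless symbols: {A1, A3} and every production mentioning them.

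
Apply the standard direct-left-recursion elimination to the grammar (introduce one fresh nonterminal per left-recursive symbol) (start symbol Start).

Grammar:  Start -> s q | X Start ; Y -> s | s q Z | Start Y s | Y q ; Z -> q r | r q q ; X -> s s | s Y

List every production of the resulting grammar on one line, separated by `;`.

Start -> s q | X Start; Y -> s Y1 | s q Z Y1 | Start Y s Y1; Z -> q r | r q q; X -> s s | s Y; Y1 -> q Y1 | ε

Directly left-recursive nonterminal: Y.
For Y: α = {q}, β = {s, s q Z, Start Y s}. Rewrite as Y → β Y1 and Y1 → α Y1 | ε.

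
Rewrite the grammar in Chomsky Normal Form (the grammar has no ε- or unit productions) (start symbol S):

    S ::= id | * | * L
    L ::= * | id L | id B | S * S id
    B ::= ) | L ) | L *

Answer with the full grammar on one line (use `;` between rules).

Introduce a nonterminal for each terminal appearing in a rule of length ≥ 2: X1 → *, X2 → id, X3 → ).
Binarize each right-hand side of length ≥ 3 by chaining fresh nonterminals (Y1, Y2, …): affected rules were L → S X1 S X2.

S ::= id | * | X1 L; L ::= * | X2 L | X2 B | S Y1; B ::= ) | L X3 | L X1; X1 ::= *; X2 ::= id; X3 ::= ); Y1 ::= X1 Y2; Y2 ::= S X2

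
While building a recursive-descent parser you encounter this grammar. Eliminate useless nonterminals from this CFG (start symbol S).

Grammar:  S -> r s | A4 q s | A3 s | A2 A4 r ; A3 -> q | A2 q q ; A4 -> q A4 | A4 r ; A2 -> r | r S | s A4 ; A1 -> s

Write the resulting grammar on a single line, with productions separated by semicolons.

S -> r s | A3 s; A3 -> q | A2 q q; A2 -> r | r S

Generating nonterminals: {A1, A2, A3, S}.
Reachable from S after that: {A2, A3, S}.
Removed useless symbols: {A1, A4} and every production mentioning them.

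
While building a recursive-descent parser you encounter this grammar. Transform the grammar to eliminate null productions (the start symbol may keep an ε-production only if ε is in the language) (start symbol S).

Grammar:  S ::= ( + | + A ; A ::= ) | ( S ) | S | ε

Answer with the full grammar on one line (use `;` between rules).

S ::= ( + | + A | +; A ::= ) | ( S ) | S

Nullable nonterminals: {A}.
ε ∉ L(G), so no ε-production is kept.
For each production, add variants omitting each subset of nullable occurrences: S → + A gives + A | +.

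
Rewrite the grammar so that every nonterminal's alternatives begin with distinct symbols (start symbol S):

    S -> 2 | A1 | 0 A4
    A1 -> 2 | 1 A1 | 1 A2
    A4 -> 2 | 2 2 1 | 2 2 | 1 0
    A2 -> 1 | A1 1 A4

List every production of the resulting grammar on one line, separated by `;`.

S -> 2 | A1 | 0 A4; A1 -> 2 | 1 A1'; A4 -> 1 0 | 2 A4'; A2 -> 1 | A1 1 A4; A1' -> A1 | A2; A4' -> eps | 2 A4''; A4'' -> 1 | eps

A1 has alternatives sharing prefix '1': factor to A1 → 1 A1' with A1' → A1 | A2.
A4 has alternatives sharing prefix '2': factor to A4 → 2 A4' with A4' → ε | 2 1 | 2.
A4' has alternatives sharing prefix '2': factor to A4' → 2 A4'' with A4'' → 1 | ε.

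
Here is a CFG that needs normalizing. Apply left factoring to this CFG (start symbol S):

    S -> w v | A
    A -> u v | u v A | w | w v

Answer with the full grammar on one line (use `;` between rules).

S -> w v | A; A -> u v A' | w A''; A' -> ε | A; A'' -> ε | v

A has alternatives sharing prefix 'u v': factor to A → u v A' with A' → ε | A.
A has alternatives sharing prefix 'w': factor to A → w A'' with A'' → ε | v.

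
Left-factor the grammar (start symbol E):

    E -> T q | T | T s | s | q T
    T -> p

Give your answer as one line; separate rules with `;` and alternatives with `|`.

E has alternatives sharing prefix 'T': factor to E → T E' with E' → q | ε | s.

E -> s | q T | T E'; T -> p; E' -> q | eps | s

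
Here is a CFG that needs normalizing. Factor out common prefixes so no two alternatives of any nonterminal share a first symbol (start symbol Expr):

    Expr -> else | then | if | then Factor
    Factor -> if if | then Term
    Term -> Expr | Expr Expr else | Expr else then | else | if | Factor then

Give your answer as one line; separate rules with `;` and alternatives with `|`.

Expr -> else | if | then Expr1; Factor -> if if | then Term; Term -> else | if | Factor then | Expr Term1; Expr1 -> ε | Factor; Term1 -> ε | Expr else | else then

Expr has alternatives sharing prefix 'then': factor to Expr → then Expr1 with Expr1 → ε | Factor.
Term has alternatives sharing prefix 'Expr': factor to Term → Expr Term1 with Term1 → ε | Expr else | else then.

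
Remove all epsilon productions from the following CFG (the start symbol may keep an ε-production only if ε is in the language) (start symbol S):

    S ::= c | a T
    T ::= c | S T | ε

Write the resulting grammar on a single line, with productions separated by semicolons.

Nullable nonterminals: {T}.
ε ∉ L(G), so no ε-production is kept.
Add the nullable-subset variants: S → a T gives a T | a. T → S T gives S T | S.

S ::= c | a T | a; T ::= c | S T | S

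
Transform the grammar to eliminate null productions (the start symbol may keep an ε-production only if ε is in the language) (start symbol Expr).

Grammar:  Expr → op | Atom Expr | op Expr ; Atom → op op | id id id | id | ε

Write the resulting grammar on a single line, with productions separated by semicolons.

Expr → op | Atom Expr | op Expr; Atom → op op | id id id | id

Nullable nonterminals: {Atom}.
ε ∉ L(G), so no ε-production is kept.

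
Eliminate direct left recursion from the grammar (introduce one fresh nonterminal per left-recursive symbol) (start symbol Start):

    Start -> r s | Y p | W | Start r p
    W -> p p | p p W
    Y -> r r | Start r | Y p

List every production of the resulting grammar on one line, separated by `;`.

Start -> r s Start1 | Y p Start1 | W Start1; W -> p p | p p W; Y -> r r Y1 | Start r Y1; Start1 -> r p Start1 | epsilon; Y1 -> p Y1 | epsilon

Directly left-recursive nonterminals: Start, Y.
For Start: α = {r p}, β = {r s, Y p, W}. Rewrite as Start → β Start1 and Start1 → α Start1 | ε.
For Y: α = {p}, β = {r r, Start r}. Rewrite as Y → β Y1 and Y1 → α Y1 | ε.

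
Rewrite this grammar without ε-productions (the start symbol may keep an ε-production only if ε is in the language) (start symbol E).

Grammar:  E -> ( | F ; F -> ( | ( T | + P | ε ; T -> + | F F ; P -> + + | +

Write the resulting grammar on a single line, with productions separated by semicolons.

Nullable nonterminals: {E, F, T}.
ε ∈ L(G) since E is nullable, so keep E → ε.
Expand every rule over subsets of its nullable positions: T → F F gives F F | F.

E -> ( | F | ε; F -> ( | ( T | + P; T -> + | F F | F; P -> + + | +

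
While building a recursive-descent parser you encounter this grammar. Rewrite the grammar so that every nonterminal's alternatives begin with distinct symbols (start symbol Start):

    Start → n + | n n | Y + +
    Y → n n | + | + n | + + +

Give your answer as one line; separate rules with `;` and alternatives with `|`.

Start has alternatives sharing prefix 'n': factor to Start → n Start1 with Start1 → + | n.
Y has alternatives sharing prefix '+': factor to Y → + Y1 with Y1 → ε | n | + +.

Start → Y + + | n Start1; Y → n n | + Y1; Start1 → + | n; Y1 → epsilon | n | + +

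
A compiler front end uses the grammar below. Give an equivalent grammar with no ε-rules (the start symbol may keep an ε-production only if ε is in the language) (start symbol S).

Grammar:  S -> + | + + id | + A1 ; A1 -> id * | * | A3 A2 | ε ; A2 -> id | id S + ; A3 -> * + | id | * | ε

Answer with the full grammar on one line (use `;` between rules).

S -> + | + + id | + A1; A1 -> id * | * | A3 A2 | A2; A2 -> id | id S +; A3 -> * + | id | *

Nullable set = {A1, A3}.
ε ∉ L(G), so no ε-production is kept.
Expand every rule over subsets of its nullable positions: A1 → A3 A2 gives A3 A2 | A2.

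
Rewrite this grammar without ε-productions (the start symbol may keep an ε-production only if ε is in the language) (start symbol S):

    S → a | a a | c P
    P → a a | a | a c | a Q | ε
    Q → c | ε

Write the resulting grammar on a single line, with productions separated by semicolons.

S → a | a a | c P | c; P → a a | a | a c | a Q; Q → c

The nullable symbols are {P, Q}.
ε ∉ L(G), so no ε-production is kept.
Expand every rule over subsets of its nullable positions: S → c P gives c P | c.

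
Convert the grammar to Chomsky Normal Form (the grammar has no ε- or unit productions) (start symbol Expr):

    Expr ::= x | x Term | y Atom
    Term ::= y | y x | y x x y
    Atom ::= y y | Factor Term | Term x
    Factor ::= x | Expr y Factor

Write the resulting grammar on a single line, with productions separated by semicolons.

Expr ::= x | X1 Term | X2 Atom; Term ::= y | X2 X1 | X2 Y1; Atom ::= X2 X2 | Factor Term | Term X1; Factor ::= x | Expr Y3; X1 ::= x; X2 ::= y; Y1 ::= X1 Y2; Y2 ::= X1 X2; Y3 ::= X2 Factor

Introduce a nonterminal for each terminal appearing in a rule of length ≥ 2: X1 → x, X2 → y.
Binarize each right-hand side of length ≥ 3 by chaining fresh nonterminals (Y1, Y2, …): affected rules were Term → X2 X1 X1 X2; Factor → Expr X2 Factor.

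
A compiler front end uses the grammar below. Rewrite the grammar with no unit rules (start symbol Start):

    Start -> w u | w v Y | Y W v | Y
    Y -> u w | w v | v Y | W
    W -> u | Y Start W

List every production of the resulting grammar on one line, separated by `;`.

Unit pairs: Start ⇒* {W, Y}; Y ⇒* {W}.
For each unit pair (A, B), copy every non-unit production of B to A, then drop all unit productions.

Start -> w u | w v Y | Y W v | u | Y Start W | u w | w v | v Y; Y -> u | Y Start W | u w | w v | v Y; W -> u | Y Start W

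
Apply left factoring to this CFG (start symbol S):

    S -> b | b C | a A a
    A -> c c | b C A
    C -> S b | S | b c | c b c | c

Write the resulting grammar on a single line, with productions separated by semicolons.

S -> a A a | b S'; A -> c c | b C A; C -> b c | S C' | c C''; S' -> ε | C; C' -> b | ε; C'' -> b c | ε

S has alternatives sharing prefix 'b': factor to S → b S' with S' → ε | C.
C has alternatives sharing prefix 'S': factor to C → S C' with C' → b | ε.
C has alternatives sharing prefix 'c': factor to C → c C'' with C'' → b c | ε.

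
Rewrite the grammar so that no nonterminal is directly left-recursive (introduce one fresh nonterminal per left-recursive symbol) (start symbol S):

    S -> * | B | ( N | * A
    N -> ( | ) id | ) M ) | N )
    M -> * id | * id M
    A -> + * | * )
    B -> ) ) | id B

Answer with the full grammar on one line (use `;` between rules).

Directly left-recursive nonterminal: N.
For N: α = {)}, β = {(, ) id, ) M )}. Rewrite as N → β N' and N' → α N' | ε.

S -> * | B | ( N | * A; N -> ( N' | ) id N' | ) M ) N'; M -> * id | * id M; A -> + * | * ); B -> ) ) | id B; N' -> ) N' | eps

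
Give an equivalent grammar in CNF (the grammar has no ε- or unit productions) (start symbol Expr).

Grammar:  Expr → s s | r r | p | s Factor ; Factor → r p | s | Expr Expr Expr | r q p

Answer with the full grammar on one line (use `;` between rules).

Introduce a nonterminal for each terminal appearing in a rule of length ≥ 2: X1 → s, X2 → r, X3 → p, X4 → q.
Binarize each right-hand side of length ≥ 3 by chaining fresh nonterminals (Y1, Y2, …): affected rules were Factor → Expr Expr Expr; Factor → X2 X4 X3.

Expr → X1 X1 | X2 X2 | p | X1 Factor; Factor → X2 X3 | s | Expr Y1 | X2 Y2; X1 → s; X2 → r; X3 → p; X4 → q; Y1 → Expr Expr; Y2 → X4 X3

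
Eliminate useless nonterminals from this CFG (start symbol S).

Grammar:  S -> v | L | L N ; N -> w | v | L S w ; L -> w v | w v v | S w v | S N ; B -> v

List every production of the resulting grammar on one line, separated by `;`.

Generating nonterminals: {B, L, N, S}.
Reachable from S after that: {L, N, S}.
Removed useless symbols: {B} and every production mentioning them.

S -> v | L | L N; N -> w | v | L S w; L -> w v | w v v | S w v | S N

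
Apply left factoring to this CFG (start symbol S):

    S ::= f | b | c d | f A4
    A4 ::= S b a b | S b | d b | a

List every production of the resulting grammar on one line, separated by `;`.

S has alternatives sharing prefix 'f': factor to S → f S' with S' → ε | A4.
A4 has alternatives sharing prefix 'S b': factor to A4 → S b A4' with A4' → a b | ε.

S ::= b | c d | f S'; A4 ::= d b | a | S b A4'; S' ::= epsilon | A4; A4' ::= a b | epsilon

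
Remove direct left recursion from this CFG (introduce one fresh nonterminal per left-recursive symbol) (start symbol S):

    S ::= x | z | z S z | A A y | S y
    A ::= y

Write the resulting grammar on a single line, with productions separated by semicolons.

Left recursion appears on S.
For S: α = {y}, β = {x, z, z S z, A A y}. Rewrite as S → β S' and S' → α S' | ε.

S ::= x S' | z S' | z S z S' | A A y S'; A ::= y; S' ::= y S' | ε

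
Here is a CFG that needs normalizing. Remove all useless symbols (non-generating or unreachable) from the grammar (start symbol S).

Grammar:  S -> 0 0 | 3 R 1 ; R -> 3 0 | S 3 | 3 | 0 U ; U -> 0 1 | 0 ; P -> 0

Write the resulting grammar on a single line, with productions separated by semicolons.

Generating nonterminals: {P, R, S, U}.
Reachable from S after that: {R, S, U}.
Removed useless symbols: {P} and every production mentioning them.

S -> 0 0 | 3 R 1; R -> 3 0 | S 3 | 3 | 0 U; U -> 0 1 | 0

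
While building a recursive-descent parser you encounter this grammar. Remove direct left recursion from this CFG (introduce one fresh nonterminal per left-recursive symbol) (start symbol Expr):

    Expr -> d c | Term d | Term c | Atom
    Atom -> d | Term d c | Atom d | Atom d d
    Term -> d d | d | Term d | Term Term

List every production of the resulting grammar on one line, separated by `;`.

Expr -> d c | Term d | Term c | Atom; Atom -> d Atom1 | Term d c Atom1; Term -> d d Term1 | d Term1; Atom1 -> d Atom1 | d d Atom1 | ε; Term1 -> d Term1 | Term Term1 | ε

Atom, Term are directly left-recursive.
For Atom: α = {d, d d}, β = {d, Term d c}. Rewrite as Atom → β Atom1 and Atom1 → α Atom1 | ε.
For Term: α = {d, Term}, β = {d d, d}. Rewrite as Term → β Term1 and Term1 → α Term1 | ε.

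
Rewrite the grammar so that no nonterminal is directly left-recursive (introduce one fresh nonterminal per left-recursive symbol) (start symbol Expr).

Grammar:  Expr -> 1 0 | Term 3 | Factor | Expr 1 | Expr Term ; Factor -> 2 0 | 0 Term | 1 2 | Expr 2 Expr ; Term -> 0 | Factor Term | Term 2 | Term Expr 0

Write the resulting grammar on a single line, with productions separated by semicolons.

Directly left-recursive nonterminals: Expr, Term.
For Expr: α = {1, Term}, β = {1 0, Term 3, Factor}. Rewrite as Expr → β Expr1 and Expr1 → α Expr1 | ε.
For Term: α = {2, Expr 0}, β = {0, Factor Term}. Rewrite as Term → β Term1 and Term1 → α Term1 | ε.

Expr -> 1 0 Expr1 | Term 3 Expr1 | Factor Expr1; Factor -> 2 0 | 0 Term | 1 2 | Expr 2 Expr; Term -> 0 Term1 | Factor Term Term1; Expr1 -> 1 Expr1 | Term Expr1 | epsilon; Term1 -> 2 Term1 | Expr 0 Term1 | epsilon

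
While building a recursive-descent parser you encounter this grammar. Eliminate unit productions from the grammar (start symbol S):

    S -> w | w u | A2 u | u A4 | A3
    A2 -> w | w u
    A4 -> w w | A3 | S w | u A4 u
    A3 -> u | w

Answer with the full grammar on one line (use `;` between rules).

S -> w | w u | A2 u | u A4 | u; A2 -> w | w u; A4 -> w w | S w | u A4 u | u | w; A3 -> u | w

Unit pairs: A4 ⇒* {A3}; S ⇒* {A3}.
For each unit pair (A, B), copy every non-unit production of B to A, then drop all unit productions.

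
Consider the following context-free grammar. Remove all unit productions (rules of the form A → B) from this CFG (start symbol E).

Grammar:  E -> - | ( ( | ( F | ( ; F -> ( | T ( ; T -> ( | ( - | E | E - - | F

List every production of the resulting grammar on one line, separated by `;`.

E -> - | ( ( | ( F | (; F -> ( | T (; T -> - | ( ( | ( F | ( | T ( | ( - | E - -

Unit pairs: T ⇒* {E, F}.
Replace each nonterminal's rules with the union of the non-unit rules of every nonterminal it unit-derives.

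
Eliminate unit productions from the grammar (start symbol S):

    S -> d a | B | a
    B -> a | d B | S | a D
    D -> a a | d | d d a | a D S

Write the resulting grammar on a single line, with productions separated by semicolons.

S -> a | d B | a D | d a; B -> a | d B | a D | d a; D -> a a | d | d d a | a D S

Unit pairs: B ⇒* {S}; S ⇒* {B}.
For each unit pair (A, B), copy every non-unit production of B to A, then drop all unit productions.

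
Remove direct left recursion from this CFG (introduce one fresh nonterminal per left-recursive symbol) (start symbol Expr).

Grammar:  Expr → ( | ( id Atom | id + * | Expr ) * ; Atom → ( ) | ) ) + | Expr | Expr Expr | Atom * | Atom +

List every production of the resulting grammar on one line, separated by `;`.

Left recursion appears on Expr, Atom.
For Expr: α = {) *}, β = {(, ( id Atom, id + *}. Rewrite as Expr → β Expr1 and Expr1 → α Expr1 | ε.
For Atom: α = {*, +}, β = {( ), ) ) +, Expr, Expr Expr}. Rewrite as Atom → β Atom1 and Atom1 → α Atom1 | ε.

Expr → ( Expr1 | ( id Atom Expr1 | id + * Expr1; Atom → ( ) Atom1 | ) ) + Atom1 | Expr Atom1 | Expr Expr Atom1; Expr1 → ) * Expr1 | epsilon; Atom1 → * Atom1 | + Atom1 | epsilon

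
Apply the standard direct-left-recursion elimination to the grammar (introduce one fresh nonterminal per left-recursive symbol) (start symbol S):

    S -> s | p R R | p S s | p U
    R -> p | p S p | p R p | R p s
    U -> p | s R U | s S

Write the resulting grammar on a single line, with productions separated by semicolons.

Left recursion appears on R.
For R: α = {p s}, β = {p, p S p, p R p}. Rewrite as R → β R' and R' → α R' | ε.

S -> s | p R R | p S s | p U; R -> p R' | p S p R' | p R p R'; U -> p | s R U | s S; R' -> p s R' | eps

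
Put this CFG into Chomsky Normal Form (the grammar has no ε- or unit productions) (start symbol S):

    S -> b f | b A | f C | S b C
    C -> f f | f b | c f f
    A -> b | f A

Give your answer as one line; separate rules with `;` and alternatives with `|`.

Introduce a nonterminal for each terminal appearing in a rule of length ≥ 2: X1 → b, X2 → f, X3 → c.
Binarize each right-hand side of length ≥ 3 by chaining fresh nonterminals (Y1, Y2, …): affected rules were S → S X1 C; C → X3 X2 X2.

S -> X1 X2 | X1 A | X2 C | S Y1; C -> X2 X2 | X2 X1 | X3 Y2; A -> b | X2 A; X1 -> b; X2 -> f; X3 -> c; Y1 -> X1 C; Y2 -> X2 X2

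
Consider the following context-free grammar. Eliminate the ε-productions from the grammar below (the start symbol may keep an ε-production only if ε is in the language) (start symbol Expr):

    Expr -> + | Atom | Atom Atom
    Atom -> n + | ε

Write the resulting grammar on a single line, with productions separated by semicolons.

The nullable symbols are {Atom, Expr}.
ε ∈ L(G) since Expr is nullable, so keep Expr → ε.

Expr -> + | Atom | Atom Atom | ε; Atom -> n +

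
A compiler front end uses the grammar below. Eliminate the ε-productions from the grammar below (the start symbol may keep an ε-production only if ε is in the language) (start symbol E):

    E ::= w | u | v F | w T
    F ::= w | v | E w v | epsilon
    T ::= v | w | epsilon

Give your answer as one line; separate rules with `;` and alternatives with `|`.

E ::= w | u | v F | v | w T; F ::= w | v | E w v; T ::= v | w

Nullable set = {F, T}.
ε ∉ L(G), so no ε-production is kept.
For each production, add variants omitting each subset of nullable occurrences: E → v F gives v F | v.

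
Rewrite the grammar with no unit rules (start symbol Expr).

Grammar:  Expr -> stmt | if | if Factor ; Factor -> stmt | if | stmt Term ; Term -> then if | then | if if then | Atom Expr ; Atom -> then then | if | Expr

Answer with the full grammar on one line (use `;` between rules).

Expr -> stmt | if | if Factor; Factor -> stmt | if | stmt Term; Term -> then if | then | if if then | Atom Expr; Atom -> then then | if | stmt | if Factor

Unit pairs: Atom ⇒* {Expr}.
For every A with A ⇒* B via unit rules, add B's non-unit alternatives to A; then delete every rule of the form X → Y.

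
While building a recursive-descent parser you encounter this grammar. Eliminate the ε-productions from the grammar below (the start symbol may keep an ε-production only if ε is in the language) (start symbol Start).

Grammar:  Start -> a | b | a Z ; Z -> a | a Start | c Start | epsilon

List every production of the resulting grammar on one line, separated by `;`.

Start -> a | b | a Z; Z -> a | a Start | c Start

Nullable set = {Z}.
ε ∉ L(G), so no ε-production is kept.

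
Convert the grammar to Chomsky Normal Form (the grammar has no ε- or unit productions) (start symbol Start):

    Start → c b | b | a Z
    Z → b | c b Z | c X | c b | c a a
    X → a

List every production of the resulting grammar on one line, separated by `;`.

Start → X1 X2 | b | X3 Z; Z → b | X1 Y1 | X1 X | X1 X2 | X1 Y2; X → a; X1 → c; X2 → b; X3 → a; Y1 → X2 Z; Y2 → X3 X3

Introduce a nonterminal for each terminal appearing in a rule of length ≥ 2: X1 → c, X2 → b, X3 → a.
Binarize each right-hand side of length ≥ 3 by chaining fresh nonterminals (Y1, Y2, …): affected rules were Z → X1 X2 Z; Z → X1 X3 X3.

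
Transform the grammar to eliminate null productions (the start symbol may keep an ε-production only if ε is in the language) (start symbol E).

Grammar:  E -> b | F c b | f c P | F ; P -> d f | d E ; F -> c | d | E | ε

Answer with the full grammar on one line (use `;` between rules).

The nullable symbols are {E, F}.
ε ∈ L(G) since E is nullable, so keep E → ε.
Expand every rule over subsets of its nullable positions: E → F c b gives F c b | c b. P → d E gives d E | d.

E -> b | F c b | c b | f c P | F | ε; P -> d f | d E | d; F -> c | d | E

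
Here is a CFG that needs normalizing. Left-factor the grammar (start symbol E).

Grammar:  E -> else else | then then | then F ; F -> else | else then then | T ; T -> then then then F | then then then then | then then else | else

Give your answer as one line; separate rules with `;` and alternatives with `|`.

E -> else else | then E'; F -> T | else F'; T -> else | then then T'; E' -> then | F; F' -> ε | then then; T' -> else | then T''; T'' -> F | then

E has alternatives sharing prefix 'then': factor to E → then E' with E' → then | F.
F has alternatives sharing prefix 'else': factor to F → else F' with F' → ε | then then.
T has alternatives sharing prefix 'then then': factor to T → then then T' with T' → then F | then then | else.
T' has alternatives sharing prefix 'then': factor to T' → then T'' with T'' → F | then.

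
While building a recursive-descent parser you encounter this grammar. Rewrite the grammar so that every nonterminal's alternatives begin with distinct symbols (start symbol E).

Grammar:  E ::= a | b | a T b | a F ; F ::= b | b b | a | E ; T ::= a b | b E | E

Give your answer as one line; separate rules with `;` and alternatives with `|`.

E has alternatives sharing prefix 'a': factor to E → a E' with E' → ε | T b | F.
F has alternatives sharing prefix 'b': factor to F → b F' with F' → ε | b.

E ::= b | a E'; F ::= a | E | b F'; T ::= a b | b E | E; E' ::= ε | T b | F; F' ::= ε | b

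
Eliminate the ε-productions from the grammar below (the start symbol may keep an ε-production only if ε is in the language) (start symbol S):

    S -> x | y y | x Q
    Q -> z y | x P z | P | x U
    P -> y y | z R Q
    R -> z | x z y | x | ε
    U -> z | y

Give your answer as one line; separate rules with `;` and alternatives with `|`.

S -> x | y y | x Q; Q -> z y | x P z | P | x U; P -> y y | z R Q | z Q; R -> z | x z y | x; U -> z | y

The nullable symbols are {R}.
ε ∉ L(G), so no ε-production is kept.
Expand every rule over subsets of its nullable positions: P → z R Q gives z R Q | z Q.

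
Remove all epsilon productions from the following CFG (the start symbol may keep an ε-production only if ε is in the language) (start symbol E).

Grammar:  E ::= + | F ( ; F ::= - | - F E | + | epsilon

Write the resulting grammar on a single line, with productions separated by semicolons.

Nullable nonterminals: {F}.
ε ∉ L(G), so no ε-production is kept.
For each production, add variants omitting each subset of nullable occurrences: E → F ( gives F ( | (. F → - F E gives - F E | - E.

E ::= + | F ( | (; F ::= - | - F E | - E | +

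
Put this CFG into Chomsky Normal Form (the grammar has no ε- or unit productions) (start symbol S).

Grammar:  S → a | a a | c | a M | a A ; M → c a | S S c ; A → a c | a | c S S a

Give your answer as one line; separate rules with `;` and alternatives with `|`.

S → a | X1 X1 | c | X1 M | X1 A; M → X2 X1 | S Y1; A → X1 X2 | a | X2 Y2; X1 → a; X2 → c; Y1 → S X2; Y2 → S Y3; Y3 → S X1

Introduce a nonterminal for each terminal appearing in a rule of length ≥ 2: X1 → a, X2 → c.
Binarize each right-hand side of length ≥ 3 by chaining fresh nonterminals (Y1, Y2, …): affected rules were M → S S X2; A → X2 S S X1.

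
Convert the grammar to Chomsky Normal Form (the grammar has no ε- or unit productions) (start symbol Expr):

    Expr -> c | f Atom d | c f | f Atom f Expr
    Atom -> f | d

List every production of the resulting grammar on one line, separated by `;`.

Expr -> c | X1 Y1 | X3 X1 | X1 Y2; Atom -> f | d; X1 -> f; X2 -> d; X3 -> c; Y1 -> Atom X2; Y2 -> Atom Y3; Y3 -> X1 Expr

Introduce a nonterminal for each terminal appearing in a rule of length ≥ 2: X1 → f, X2 → d, X3 → c.
Binarize each right-hand side of length ≥ 3 by chaining fresh nonterminals (Y1, Y2, …): affected rules were Expr → X1 Atom X2; Expr → X1 Atom X1 Expr.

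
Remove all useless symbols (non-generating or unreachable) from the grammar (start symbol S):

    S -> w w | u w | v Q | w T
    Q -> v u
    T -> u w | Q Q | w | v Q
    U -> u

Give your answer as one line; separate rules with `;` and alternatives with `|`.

S -> w w | u w | v Q | w T; Q -> v u; T -> u w | Q Q | w | v Q

Generating nonterminals: {Q, S, T, U}.
Reachable from S after that: {Q, S, T}.
Removed useless symbols: {U} and every production mentioning them.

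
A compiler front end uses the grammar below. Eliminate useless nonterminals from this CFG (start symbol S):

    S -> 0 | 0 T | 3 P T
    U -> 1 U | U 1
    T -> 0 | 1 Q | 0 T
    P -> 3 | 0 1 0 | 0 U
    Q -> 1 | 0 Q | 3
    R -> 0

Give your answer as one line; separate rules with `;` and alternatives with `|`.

Generating nonterminals: {P, Q, R, S, T}.
Reachable from S after that: {P, Q, S, T}.
Removed useless symbols: {R, U} and every production mentioning them.

S -> 0 | 0 T | 3 P T; T -> 0 | 1 Q | 0 T; P -> 3 | 0 1 0; Q -> 1 | 0 Q | 3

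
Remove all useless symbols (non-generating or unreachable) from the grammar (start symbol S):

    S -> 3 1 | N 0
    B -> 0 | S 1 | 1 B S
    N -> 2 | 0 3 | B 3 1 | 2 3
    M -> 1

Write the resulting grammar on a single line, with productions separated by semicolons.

S -> 3 1 | N 0; B -> 0 | S 1 | 1 B S; N -> 2 | 0 3 | B 3 1 | 2 3

Generating nonterminals: {B, M, N, S}.
Reachable from S after that: {B, N, S}.
Removed useless symbols: {M} and every production mentioning them.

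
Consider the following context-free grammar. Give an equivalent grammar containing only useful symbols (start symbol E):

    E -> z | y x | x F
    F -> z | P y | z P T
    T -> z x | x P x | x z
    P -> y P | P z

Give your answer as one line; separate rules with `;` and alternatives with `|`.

E -> z | y x | x F; F -> z

Generating nonterminals: {E, F, T}.
Reachable from E after that: {E, F}.
Removed useless symbols: {P, T} and every production mentioning them.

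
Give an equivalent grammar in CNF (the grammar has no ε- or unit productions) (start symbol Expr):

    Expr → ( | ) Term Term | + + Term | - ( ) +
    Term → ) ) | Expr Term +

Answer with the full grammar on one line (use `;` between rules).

Expr → ( | X1 Y1 | X2 Y2 | X3 Y3; Term → X1 X1 | Expr Y5; X1 → ); X2 → +; X3 → -; X4 → (; Y1 → Term Term; Y2 → X2 Term; Y3 → X4 Y4; Y4 → X1 X2; Y5 → Term X2

Introduce a nonterminal for each terminal appearing in a rule of length ≥ 2: X1 → ), X2 → +, X3 → -, X4 → (.
Binarize each right-hand side of length ≥ 3 by chaining fresh nonterminals (Y1, Y2, …): affected rules were Expr → X1 Term Term; Expr → X2 X2 Term; Expr → X3 X4 X1 X2; Term → Expr Term X2.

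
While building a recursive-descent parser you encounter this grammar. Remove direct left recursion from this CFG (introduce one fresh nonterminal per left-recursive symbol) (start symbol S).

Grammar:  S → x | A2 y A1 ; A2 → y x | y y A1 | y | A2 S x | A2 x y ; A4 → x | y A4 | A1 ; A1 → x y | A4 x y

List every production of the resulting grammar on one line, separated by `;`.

S → x | A2 y A1; A2 → y x A2' | y y A1 A2' | y A2'; A4 → x | y A4 | A1; A1 → x y | A4 x y; A2' → S x A2' | x y A2' | ε

A2 is directly left-recursive.
For A2: α = {S x, x y}, β = {y x, y y A1, y}. Rewrite as A2 → β A2' and A2' → α A2' | ε.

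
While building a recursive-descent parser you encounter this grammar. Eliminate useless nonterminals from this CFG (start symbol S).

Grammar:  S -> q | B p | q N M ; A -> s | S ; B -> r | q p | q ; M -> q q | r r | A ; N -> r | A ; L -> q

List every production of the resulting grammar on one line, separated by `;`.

S -> q | B p | q N M; A -> s | S; B -> r | q p | q; M -> q q | r r | A; N -> r | A

Generating nonterminals: {A, B, L, M, N, S}.
Reachable from S after that: {A, B, M, N, S}.
Removed useless symbols: {L} and every production mentioning them.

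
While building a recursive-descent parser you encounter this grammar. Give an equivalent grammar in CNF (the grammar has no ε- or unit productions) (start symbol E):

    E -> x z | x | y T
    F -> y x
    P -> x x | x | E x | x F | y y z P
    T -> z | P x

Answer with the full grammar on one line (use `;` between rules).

E -> X1 X2 | x | X3 T; F -> X3 X1; P -> X1 X1 | x | E X1 | X1 F | X3 Y1; T -> z | P X1; X1 -> x; X2 -> z; X3 -> y; Y1 -> X3 Y2; Y2 -> X2 P

Introduce a nonterminal for each terminal appearing in a rule of length ≥ 2: X1 → x, X2 → z, X3 → y.
Binarize each right-hand side of length ≥ 3 by chaining fresh nonterminals (Y1, Y2, …): affected rules were P → X3 X3 X2 P.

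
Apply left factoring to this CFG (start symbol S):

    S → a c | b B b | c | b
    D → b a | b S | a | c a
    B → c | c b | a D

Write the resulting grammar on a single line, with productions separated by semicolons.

S has alternatives sharing prefix 'b': factor to S → b S' with S' → B b | ε.
D has alternatives sharing prefix 'b': factor to D → b D' with D' → a | S.
B has alternatives sharing prefix 'c': factor to B → c B' with B' → ε | b.

S → a c | c | b S'; D → a | c a | b D'; B → a D | c B'; S' → B b | ε; D' → a | S; B' → ε | b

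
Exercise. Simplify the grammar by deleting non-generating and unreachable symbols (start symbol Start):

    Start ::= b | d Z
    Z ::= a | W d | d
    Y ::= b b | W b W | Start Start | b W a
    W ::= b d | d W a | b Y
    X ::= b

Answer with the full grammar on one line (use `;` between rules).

Generating nonterminals: {Start, W, X, Y, Z}.
Reachable from Start after that: {Start, W, Y, Z}.
Removed useless symbols: {X} and every production mentioning them.

Start ::= b | d Z; Z ::= a | W d | d; Y ::= b b | W b W | Start Start | b W a; W ::= b d | d W a | b Y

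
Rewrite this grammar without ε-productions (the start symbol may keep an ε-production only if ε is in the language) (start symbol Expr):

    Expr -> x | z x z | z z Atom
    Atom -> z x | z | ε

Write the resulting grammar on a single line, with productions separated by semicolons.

Nullable nonterminals: {Atom}.
ε ∉ L(G), so no ε-production is kept.
Add the nullable-subset variants: Expr → z z Atom gives z z Atom | z z.

Expr -> x | z x z | z z Atom | z z; Atom -> z x | z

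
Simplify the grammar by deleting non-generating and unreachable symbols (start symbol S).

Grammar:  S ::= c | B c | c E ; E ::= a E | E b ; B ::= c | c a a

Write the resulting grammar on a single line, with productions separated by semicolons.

Generating nonterminals: {B, S}.
Reachable from S after that: {B, S}.
Removed useless symbols: {E} and every production mentioning them.

S ::= c | B c; B ::= c | c a a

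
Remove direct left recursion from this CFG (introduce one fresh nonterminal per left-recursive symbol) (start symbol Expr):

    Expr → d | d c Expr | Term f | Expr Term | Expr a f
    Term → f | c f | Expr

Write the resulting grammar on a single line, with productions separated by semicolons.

Expr → d Expr1 | d c Expr Expr1 | Term f Expr1; Term → f | c f | Expr; Expr1 → Term Expr1 | a f Expr1 | ε

Left recursion appears on Expr.
For Expr: α = {Term, a f}, β = {d, d c Expr, Term f}. Rewrite as Expr → β Expr1 and Expr1 → α Expr1 | ε.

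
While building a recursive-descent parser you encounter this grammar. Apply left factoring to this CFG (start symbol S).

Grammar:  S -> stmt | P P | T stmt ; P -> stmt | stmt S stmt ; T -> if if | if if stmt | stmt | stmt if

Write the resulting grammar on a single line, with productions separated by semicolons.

S -> stmt | P P | T stmt; P -> stmt P'; T -> if if T' | stmt T''; P' -> ε | S stmt; T' -> ε | stmt; T'' -> ε | if

P has alternatives sharing prefix 'stmt': factor to P → stmt P' with P' → ε | S stmt.
T has alternatives sharing prefix 'if if': factor to T → if if T' with T' → ε | stmt.
T has alternatives sharing prefix 'stmt': factor to T → stmt T'' with T'' → ε | if.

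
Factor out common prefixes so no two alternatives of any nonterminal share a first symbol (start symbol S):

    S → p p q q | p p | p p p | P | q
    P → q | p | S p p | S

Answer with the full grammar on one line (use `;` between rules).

S has alternatives sharing prefix 'p p': factor to S → p p S' with S' → q q | ε | p.
P has alternatives sharing prefix 'S': factor to P → S P' with P' → p p | ε.

S → P | q | p p S'; P → q | p | S P'; S' → q q | epsilon | p; P' → p p | epsilon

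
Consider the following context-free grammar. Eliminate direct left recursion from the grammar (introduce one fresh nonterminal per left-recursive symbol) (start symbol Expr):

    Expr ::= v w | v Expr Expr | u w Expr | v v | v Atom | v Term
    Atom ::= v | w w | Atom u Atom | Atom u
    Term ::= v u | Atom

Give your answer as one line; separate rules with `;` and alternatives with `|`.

Expr ::= v w | v Expr Expr | u w Expr | v v | v Atom | v Term; Atom ::= v Atom1 | w w Atom1; Term ::= v u | Atom; Atom1 ::= u Atom Atom1 | u Atom1 | eps

Directly left-recursive nonterminal: Atom.
For Atom: α = {u Atom, u}, β = {v, w w}. Rewrite as Atom → β Atom1 and Atom1 → α Atom1 | ε.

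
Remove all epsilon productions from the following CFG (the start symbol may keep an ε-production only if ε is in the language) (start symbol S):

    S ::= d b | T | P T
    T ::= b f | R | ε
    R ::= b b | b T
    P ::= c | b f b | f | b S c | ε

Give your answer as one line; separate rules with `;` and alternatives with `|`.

Nullable nonterminals: {P, S, T}.
ε ∈ L(G) since S is nullable, so keep S → ε.
Add the nullable-subset variants: S → P T gives P T | P. R → b T gives b T | b. P → b S c gives b S c | b c.

S ::= d b | T | P T | P | ε; T ::= b f | R; R ::= b b | b T | b; P ::= c | b f b | f | b S c | b c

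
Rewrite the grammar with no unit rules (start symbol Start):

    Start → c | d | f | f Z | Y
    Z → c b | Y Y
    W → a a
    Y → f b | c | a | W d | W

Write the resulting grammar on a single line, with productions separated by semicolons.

Start → c | d | f | f Z | a a | f b | a | W d; Z → c b | Y Y; W → a a; Y → a a | f b | c | a | W d

Unit pairs: Start ⇒* {W, Y}; Y ⇒* {W}.
For every A with A ⇒* B via unit rules, add B's non-unit alternatives to A; then delete every rule of the form X → Y.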